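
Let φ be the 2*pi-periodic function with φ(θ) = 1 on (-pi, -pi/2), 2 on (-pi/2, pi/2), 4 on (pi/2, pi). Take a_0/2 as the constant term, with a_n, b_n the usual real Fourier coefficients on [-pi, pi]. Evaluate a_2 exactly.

0

a_2 = 1/pi ∫_{-pi}^{pi} φ(θ) cos(2*θ) dθ.
Split the integral at the breakpoints.
Directly, an antiderivative of (1) cos(2*θ) is sin(2*θ)/2; evaluating from -pi to -pi/2: ∫_{-pi}^{-pi/2} (1) cos(2*θ) dθ = (0) - (0) = 0.
Directly, an antiderivative of (2) cos(2*θ) is sin(2*θ); evaluating from -pi/2 to pi/2: ∫_{-pi/2}^{pi/2} (2) cos(2*θ) dθ = (0) - (0) = 0.
Directly, an antiderivative of (4) cos(2*θ) is 2*sin(2*θ); evaluating from pi/2 to pi: ∫_{pi/2}^{pi} (4) cos(2*θ) dθ = (0) - (0) = 0.
Summing the pieces and multiplying by (1/pi) gives a_2 = 0.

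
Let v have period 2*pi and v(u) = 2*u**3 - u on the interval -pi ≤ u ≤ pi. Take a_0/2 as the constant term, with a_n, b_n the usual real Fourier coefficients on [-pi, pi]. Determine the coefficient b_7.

-122/343 + 4*pi**2/7

b_7 = 1/pi ∫_{-pi}^{pi} v(u) sin(7*u) du.
v is odd and sin(7*u) is odd, so the integrand is even and b_7 = 2/pi ∫_0^{pi} v(u) sin(7*u) du.
Integrating by parts three times (tabular method), an antiderivative of (2*u**3 - u) sin(7*u) is -2*u**3*cos(7*u)/7 + 6*u**2*sin(7*u)/49 + 61*u*cos(7*u)/343 - 61*sin(7*u)/2401; evaluating from 0 to pi: ∫_{0}^{pi} (2*u**3 - u) sin(7*u) du = (pi*(-61 + 98*pi**2)/343) - (0) = pi*(-61 + 98*pi**2)/343.
Hence b_7 = (2/pi)·(pi*(-61 + 98*pi**2)/343) = -122/343 + 4*pi**2/7.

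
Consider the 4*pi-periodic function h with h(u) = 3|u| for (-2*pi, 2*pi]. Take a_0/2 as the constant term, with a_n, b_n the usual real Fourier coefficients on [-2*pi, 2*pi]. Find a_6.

0

a_6 = (1/(2*pi)) ∫_{-2*pi}^{2*pi} h(u) cos(3*u) du.
h is even and cos(3*u) is even, so the integrand is even and a_6 = 1/pi ∫_0^{2*pi} h(u) cos(3*u) du.
Integrating by parts (boundary term plus one more integral), an antiderivative of (3*u) cos(3*u) is u*sin(3*u) + cos(3*u)/3; evaluating from 0 to 2*pi: ∫_{0}^{2*pi} (3*u) cos(3*u) du = (1/3) - (1/3) = 0.
Hence a_6 = (1/pi)·(0) = 0.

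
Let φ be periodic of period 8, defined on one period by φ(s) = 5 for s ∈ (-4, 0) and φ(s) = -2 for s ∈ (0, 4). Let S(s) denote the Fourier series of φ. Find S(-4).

3/2

At s = -4 the one-sided limits are φ(-4^-) = -2 and φ(-4^+) = 5.
By Dirichlet's theorem the series converges to their average, [(-2) + (5)]/2 = 3/2.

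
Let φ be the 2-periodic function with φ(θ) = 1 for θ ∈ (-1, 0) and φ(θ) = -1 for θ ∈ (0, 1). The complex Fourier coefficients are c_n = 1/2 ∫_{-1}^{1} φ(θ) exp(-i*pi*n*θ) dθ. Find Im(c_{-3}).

-2/(3*pi)

Since φ is real-valued, Im(c_{-3}) = -1/2 ∫_{-1}^{1} φ(θ) sin(-3*pi*θ) dθ = b_{3}/2.
φ is odd and sin(-3*pi*θ) is odd, so the integrand is even: ∫_{-1}^{1} φ(θ) sin(-3*pi*θ) dθ = 2∫_0^{1} φ(θ) sin(-3*pi*θ) dθ.
Directly, an antiderivative of (-1) sin(-3*pi*θ) is -cos(3*pi*θ)/(3*pi); evaluating from 0 to 1: ∫_{0}^{1} (-1) sin(-3*pi*θ) dθ = (1/(3*pi)) - (-1/(3*pi)) = 2/(3*pi).
So ∫_{-1}^{1} φ(θ) sin(-3*pi*θ) dθ = 4/(3*pi).
Hence Im(c_{-3}) = (-1/2)·(4/(3*pi)) = -2/(3*pi).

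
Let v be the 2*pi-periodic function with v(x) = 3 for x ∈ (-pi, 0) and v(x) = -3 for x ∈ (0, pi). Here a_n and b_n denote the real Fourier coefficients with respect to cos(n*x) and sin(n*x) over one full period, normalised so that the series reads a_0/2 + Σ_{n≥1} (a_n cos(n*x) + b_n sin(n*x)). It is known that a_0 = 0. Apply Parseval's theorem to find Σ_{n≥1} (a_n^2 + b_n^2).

18

Parseval: a_0^2/2 + Σ_{n≥1} (a_n^2+b_n^2) = 1/pi ∫_{-pi}^{pi} v(x)^2 dx = 18.
Subtract a_0^2/2 = 0: Σ (a_n^2+b_n^2) = 18.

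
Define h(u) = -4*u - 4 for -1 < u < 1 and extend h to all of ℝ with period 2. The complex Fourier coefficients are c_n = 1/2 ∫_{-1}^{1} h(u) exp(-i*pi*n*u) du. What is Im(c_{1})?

4/pi

Since h is real-valued, Im(c_{1}) = -1/2 ∫_{-1}^{1} h(u) sin(pi*u) du = -b_{1}/2.
Integrating by parts (boundary term plus one more integral), an antiderivative of (-4*u - 4) sin(pi*u) is 4*u*cos(pi*u)/pi - 4*sin(pi*u)/pi**2 + 4*cos(pi*u)/pi; evaluating from -1 to 1: ∫_{-1}^{1} (-4*u - 4) sin(pi*u) du = (-8/pi) - (0) = -8/pi.
Hence Im(c_{1}) = (-1/2)·(-8/pi) = 4/pi.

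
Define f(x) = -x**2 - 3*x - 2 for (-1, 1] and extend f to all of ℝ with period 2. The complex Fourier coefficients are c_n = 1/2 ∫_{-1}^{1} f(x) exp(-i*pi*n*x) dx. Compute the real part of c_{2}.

-1/(2*pi**2)

Since f is real-valued, Re(c_{2}) = 1/2 ∫_{-1}^{1} f(x) cos(2*pi*x) dx = a_{2}/2.
Integrating by parts twice (tabular method), an antiderivative of (-x**2 - 3*x - 2) cos(2*pi*x) is -x**2*sin(2*pi*x)/(2*pi) - 3*x*sin(2*pi*x)/(2*pi) - x*cos(2*pi*x)/(2*pi**2) - sin(2*pi*x)/pi + sin(2*pi*x)/(4*pi**3) - 3*cos(2*pi*x)/(4*pi**2); evaluating from -1 to 1: ∫_{-1}^{1} (-x**2 - 3*x - 2) cos(2*pi*x) dx = (-5/(4*pi**2)) - (-1/(4*pi**2)) = -1/pi**2.
Hence Re(c_{2}) = (1/2)·(-1/pi**2) = -1/(2*pi**2).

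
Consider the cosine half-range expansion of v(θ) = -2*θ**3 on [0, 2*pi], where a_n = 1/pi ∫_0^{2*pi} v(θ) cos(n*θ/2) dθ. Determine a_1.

a_1 = 1/pi ∫_0^{2*pi} (-2*θ**3) cos(θ/2) dθ.
Integrating by parts three times (tabular method), an antiderivative of (-2*θ**3) cos(θ/2) is -4*θ**3*sin(θ/2) - 24*θ**2*cos(θ/2) + 96*θ*sin(θ/2) + 192*cos(θ/2); evaluating from 0 to 2*pi: ∫_{0}^{2*pi} (-2*θ**3) cos(θ/2) dθ = (-192 + 96*pi**2) - (192) = -384 + 96*pi**2.
Hence a_1 = (1/pi)·(-384 + 96*pi**2) = -384/pi + 96*pi.

-384/pi + 96*pi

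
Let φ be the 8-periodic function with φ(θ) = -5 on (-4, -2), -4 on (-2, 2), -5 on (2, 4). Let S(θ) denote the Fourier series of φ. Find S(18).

-9/2

θ = 18 differs from θ = 2 by 2 full period(s), and the series is 8-periodic.
At θ = 2 the one-sided limits are φ(2^-) = -4 and φ(2^+) = -5.
By Dirichlet's theorem the series converges to their average, [(-4) + (-5)]/2 = -9/2.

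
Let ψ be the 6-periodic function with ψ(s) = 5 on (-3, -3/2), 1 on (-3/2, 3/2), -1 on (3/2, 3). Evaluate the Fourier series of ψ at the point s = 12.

s = 12 differs from s = 0 by 2 full period(s), and the series is 6-periodic.
ψ is continuous at s = 0 with value 1, so the series converges to 1 there.

1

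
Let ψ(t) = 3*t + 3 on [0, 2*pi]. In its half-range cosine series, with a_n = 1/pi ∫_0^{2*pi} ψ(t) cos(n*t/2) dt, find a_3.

-8/(3*pi)

a_3 = 1/pi ∫_0^{2*pi} (3*t + 3) cos(3*t/2) dt.
Integrating by parts (boundary term plus one more integral), an antiderivative of (3*t + 3) cos(3*t/2) is 2*t*sin(3*t/2) + 2*sin(3*t/2) + 4*cos(3*t/2)/3; evaluating from 0 to 2*pi: ∫_{0}^{2*pi} (3*t + 3) cos(3*t/2) dt = (-4/3) - (4/3) = -8/3.
Hence a_3 = (1/pi)·(-8/3) = -8/(3*pi).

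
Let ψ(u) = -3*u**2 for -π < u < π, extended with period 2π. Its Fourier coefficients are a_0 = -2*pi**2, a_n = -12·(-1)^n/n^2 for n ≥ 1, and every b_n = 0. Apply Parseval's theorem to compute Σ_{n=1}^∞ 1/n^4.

pi**4/90

Parseval: a_0^2/2 + Σ a_n^2 = (1/π) ∫_{-π}^{π} ψ(u)^2 du = 18*pi**4/5.
Subtract a_0^2/2 = 2*pi**4: Σ a_n^2 = 8*pi**4/5.
Since a_n^2 = 144/n^4, Σ 1/n^4 = pi**4/90.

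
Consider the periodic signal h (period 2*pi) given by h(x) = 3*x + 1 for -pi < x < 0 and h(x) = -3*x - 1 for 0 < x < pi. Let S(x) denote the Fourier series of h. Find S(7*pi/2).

x = 7*pi/2 differs from x = -pi/2 by 2 full period(s), and the series is 2*pi-periodic.
h is continuous at x = -pi/2 with value 1 - 3*pi/2, so the series converges to 1 - 3*pi/2 there.

1 - 3*pi/2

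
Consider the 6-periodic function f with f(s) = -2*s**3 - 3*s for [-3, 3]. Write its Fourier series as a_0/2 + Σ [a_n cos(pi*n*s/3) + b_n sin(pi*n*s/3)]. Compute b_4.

9*(-9 + 28*pi**2)/(8*pi**3)

b_4 = 1/3 ∫_{-3}^{3} f(s) sin(4*pi*s/3) ds.
f is odd and sin(4*pi*s/3) is odd, so the integrand is even and b_4 = 2/3 ∫_0^{3} f(s) sin(4*pi*s/3) ds.
Integrating by parts three times (tabular method), an antiderivative of (-2*s**3 - 3*s) sin(4*pi*s/3) is 3*s**3*cos(4*pi*s/3)/(2*pi) - 27*s**2*sin(4*pi*s/3)/(8*pi**2) - 81*s*cos(4*pi*s/3)/(16*pi**3) + 9*s*cos(4*pi*s/3)/(4*pi) - 27*sin(4*pi*s/3)/(16*pi**2) + 243*sin(4*pi*s/3)/(64*pi**4); evaluating from 0 to 3: ∫_{0}^{3} (-2*s**3 - 3*s) sin(4*pi*s/3) ds = (27*(-9 + 28*pi**2)/(16*pi**3)) - (0) = 27*(-9 + 28*pi**2)/(16*pi**3).
Hence b_4 = (2/3)·(27*(-9 + 28*pi**2)/(16*pi**3)) = 9*(-9 + 28*pi**2)/(8*pi**3).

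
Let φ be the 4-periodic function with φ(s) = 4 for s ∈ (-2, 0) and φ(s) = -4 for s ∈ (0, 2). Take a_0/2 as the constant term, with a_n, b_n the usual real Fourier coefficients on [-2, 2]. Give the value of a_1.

a_1 = 1/2 ∫_{-2}^{2} φ(s) cos(pi*s/2) ds.
φ is odd and cos(pi*s/2) is even, so the integrand is odd over a symmetric interval and the integral vanishes.

0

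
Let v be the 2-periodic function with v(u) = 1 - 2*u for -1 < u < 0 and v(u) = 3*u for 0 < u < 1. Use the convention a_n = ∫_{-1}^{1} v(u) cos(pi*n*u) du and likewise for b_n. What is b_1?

b_1 = ∫_{-1}^{1} v(u) sin(pi*u) du.
Split the integral at the breakpoints.
Integrating by parts (boundary term plus one more integral), an antiderivative of (1 - 2*u) sin(pi*u) is 2*u*cos(pi*u)/pi - 2*sin(pi*u)/pi**2 - cos(pi*u)/pi; evaluating from -1 to 0: ∫_{-1}^{0} (1 - 2*u) sin(pi*u) du = (-1/pi) - (3/pi) = -4/pi.
Integrating by parts (boundary term plus one more integral), an antiderivative of (3*u) sin(pi*u) is -3*u*cos(pi*u)/pi + 3*sin(pi*u)/pi**2; evaluating from 0 to 1: ∫_{0}^{1} (3*u) sin(pi*u) du = (3/pi) - (0) = 3/pi.
Summing the pieces gives b_1 = -1/pi.

-1/pi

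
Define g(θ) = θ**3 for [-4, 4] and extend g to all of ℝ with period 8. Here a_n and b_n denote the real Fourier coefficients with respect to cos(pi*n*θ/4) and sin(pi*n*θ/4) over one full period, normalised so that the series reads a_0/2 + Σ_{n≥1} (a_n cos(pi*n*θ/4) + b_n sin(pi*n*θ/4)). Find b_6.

32*(1 - 6*pi**2)/(9*pi**3)

b_6 = 1/4 ∫_{-4}^{4} g(θ) sin(3*pi*θ/2) dθ.
g is odd and sin(3*pi*θ/2) is odd, so the integrand is even and b_6 = 1/2 ∫_0^{4} g(θ) sin(3*pi*θ/2) dθ.
Integrating by parts three times (tabular method), an antiderivative of (θ**3) sin(3*pi*θ/2) is -2*θ**3*cos(3*pi*θ/2)/(3*pi) + 4*θ**2*sin(3*pi*θ/2)/(3*pi**2) + 16*θ*cos(3*pi*θ/2)/(9*pi**3) - 32*sin(3*pi*θ/2)/(27*pi**4); evaluating from 0 to 4: ∫_{0}^{4} (θ**3) sin(3*pi*θ/2) dθ = (64*(1 - 6*pi**2)/(9*pi**3)) - (0) = 64*(1 - 6*pi**2)/(9*pi**3).
Hence b_6 = (1/2)·(64*(1 - 6*pi**2)/(9*pi**3)) = 32*(1 - 6*pi**2)/(9*pi**3).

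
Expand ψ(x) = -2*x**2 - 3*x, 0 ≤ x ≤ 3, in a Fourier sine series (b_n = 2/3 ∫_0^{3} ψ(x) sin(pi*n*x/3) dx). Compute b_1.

b_1 = 2/3 ∫_0^{3} (-2*x**2 - 3*x) sin(pi*x/3) dx.
Integrating by parts twice (tabular method), an antiderivative of (-2*x**2 - 3*x) sin(pi*x/3) is 6*x**2*cos(pi*x/3)/pi - 36*x*sin(pi*x/3)/pi**2 + 9*x*cos(pi*x/3)/pi - 27*sin(pi*x/3)/pi**2 - 108*cos(pi*x/3)/pi**3; evaluating from 0 to 3: ∫_{0}^{3} (-2*x**2 - 3*x) sin(pi*x/3) dx = (-81/pi + 108/pi**3) - (-108/pi**3) = -81/pi + 216/pi**3.
Hence b_1 = (2/3)·(-81/pi + 216/pi**3) = -54/pi + 144/pi**3.

-54/pi + 144/pi**3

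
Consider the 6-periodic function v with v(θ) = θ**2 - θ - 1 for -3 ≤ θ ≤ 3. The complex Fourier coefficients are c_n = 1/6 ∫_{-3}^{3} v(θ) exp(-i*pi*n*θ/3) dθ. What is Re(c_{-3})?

Since v is real-valued, Re(c_{-3}) = 1/6 ∫_{-3}^{3} v(θ) cos(-pi*θ) dθ = a_{3}/2.
Integrating by parts twice (tabular method), an antiderivative of (θ**2 - θ - 1) cos(-pi*θ) is θ**2*sin(pi*θ)/pi - θ*sin(pi*θ)/pi + 2*θ*cos(pi*θ)/pi**2 - sin(pi*θ)/pi - 2*sin(pi*θ)/pi**3 - cos(pi*θ)/pi**2; evaluating from -3 to 3: ∫_{-3}^{3} (θ**2 - θ - 1) cos(-pi*θ) dθ = (-5/pi**2) - (7/pi**2) = -12/pi**2.
Hence Re(c_{-3}) = (1/6)·(-12/pi**2) = -2/pi**2.

-2/pi**2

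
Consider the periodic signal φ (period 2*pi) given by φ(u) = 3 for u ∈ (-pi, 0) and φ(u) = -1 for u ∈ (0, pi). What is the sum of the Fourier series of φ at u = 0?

At u = 0 the one-sided limits are φ(0^-) = 3 and φ(0^+) = -1.
By Dirichlet's theorem the series converges to their average, [(3) + (-1)]/2 = 1.

1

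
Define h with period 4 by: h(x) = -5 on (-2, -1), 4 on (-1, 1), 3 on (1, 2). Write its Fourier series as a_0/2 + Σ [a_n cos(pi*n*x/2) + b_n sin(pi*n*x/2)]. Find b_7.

8/(7*pi)

b_7 = 1/2 ∫_{-2}^{2} h(x) sin(7*pi*x/2) dx.
Split the integral at the breakpoints.
Directly, an antiderivative of (-5) sin(7*pi*x/2) is 10*cos(7*pi*x/2)/(7*pi); evaluating from -2 to -1: ∫_{-2}^{-1} (-5) sin(7*pi*x/2) dx = (0) - (-10/(7*pi)) = 10/(7*pi).
Directly, an antiderivative of (4) sin(7*pi*x/2) is -8*cos(7*pi*x/2)/(7*pi); evaluating from -1 to 1: ∫_{-1}^{1} (4) sin(7*pi*x/2) dx = (0) - (0) = 0.
Directly, an antiderivative of (3) sin(7*pi*x/2) is -6*cos(7*pi*x/2)/(7*pi); evaluating from 1 to 2: ∫_{1}^{2} (3) sin(7*pi*x/2) dx = (6/(7*pi)) - (0) = 6/(7*pi).
Summing the pieces and multiplying by (1/2) gives b_7 = 8/(7*pi).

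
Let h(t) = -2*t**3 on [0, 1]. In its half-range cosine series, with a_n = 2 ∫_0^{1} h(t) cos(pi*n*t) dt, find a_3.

4*(-4 + 9*pi**2)/(27*pi**4)

a_3 = 2 ∫_0^{1} (-2*t**3) cos(3*pi*t) dt.
Integrating by parts three times (tabular method), an antiderivative of (-2*t**3) cos(3*pi*t) is -2*t**3*sin(3*pi*t)/(3*pi) - 2*t**2*cos(3*pi*t)/(3*pi**2) + 4*t*sin(3*pi*t)/(9*pi**3) + 4*cos(3*pi*t)/(27*pi**4); evaluating from 0 to 1: ∫_{0}^{1} (-2*t**3) cos(3*pi*t) dt = (2*(-2 + 9*pi**2)/(27*pi**4)) - (4/(27*pi**4)) = 2*(-4 + 9*pi**2)/(27*pi**4).
Hence a_3 = 2·(2*(-4 + 9*pi**2)/(27*pi**4)) = 4*(-4 + 9*pi**2)/(27*pi**4).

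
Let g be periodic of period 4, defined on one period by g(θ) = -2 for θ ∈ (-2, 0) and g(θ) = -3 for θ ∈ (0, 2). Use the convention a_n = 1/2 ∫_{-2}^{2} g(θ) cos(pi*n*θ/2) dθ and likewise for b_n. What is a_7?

0

a_7 = 1/2 ∫_{-2}^{2} g(θ) cos(7*pi*θ/2) dθ.
Split the integral at the breakpoints.
Directly, an antiderivative of (-2) cos(7*pi*θ/2) is -4*sin(7*pi*θ/2)/(7*pi); evaluating from -2 to 0: ∫_{-2}^{0} (-2) cos(7*pi*θ/2) dθ = (0) - (0) = 0.
Directly, an antiderivative of (-3) cos(7*pi*θ/2) is -6*sin(7*pi*θ/2)/(7*pi); evaluating from 0 to 2: ∫_{0}^{2} (-3) cos(7*pi*θ/2) dθ = (0) - (0) = 0.
Summing the pieces and multiplying by (1/2) gives a_7 = 0.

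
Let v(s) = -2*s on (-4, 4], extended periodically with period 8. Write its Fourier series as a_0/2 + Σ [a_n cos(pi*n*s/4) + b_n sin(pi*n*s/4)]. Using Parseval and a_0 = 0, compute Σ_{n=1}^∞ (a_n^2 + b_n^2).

128/3

Parseval: a_0^2/2 + Σ_{n≥1} (a_n^2+b_n^2) = 1/4 ∫_{-4}^{4} v(s)^2 ds = 128/3.
Subtract a_0^2/2 = 0: Σ (a_n^2+b_n^2) = 128/3.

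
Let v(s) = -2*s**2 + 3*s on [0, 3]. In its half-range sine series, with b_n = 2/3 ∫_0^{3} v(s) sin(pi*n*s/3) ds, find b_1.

b_1 = 2/3 ∫_0^{3} (-2*s**2 + 3*s) sin(pi*s/3) ds.
Integrating by parts twice (tabular method), an antiderivative of (-2*s**2 + 3*s) sin(pi*s/3) is 6*s**2*cos(pi*s/3)/pi - 36*s*sin(pi*s/3)/pi**2 - 9*s*cos(pi*s/3)/pi + 27*sin(pi*s/3)/pi**2 - 108*cos(pi*s/3)/pi**3; evaluating from 0 to 3: ∫_{0}^{3} (-2*s**2 + 3*s) sin(pi*s/3) ds = (-27/pi + 108/pi**3) - (-108/pi**3) = -27/pi + 216/pi**3.
Hence b_1 = (2/3)·(-27/pi + 216/pi**3) = -18/pi + 144/pi**3.

-18/pi + 144/pi**3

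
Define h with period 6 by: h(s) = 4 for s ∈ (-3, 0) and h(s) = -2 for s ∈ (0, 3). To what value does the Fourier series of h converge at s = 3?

s = 3 differs from s = -3 by 1 full period(s), and the series is 6-periodic.
At s = -3 the one-sided limits are h(-3^-) = -2 and h(-3^+) = 4.
By Dirichlet's theorem the series converges to their average, [(-2) + (4)]/2 = 1.

1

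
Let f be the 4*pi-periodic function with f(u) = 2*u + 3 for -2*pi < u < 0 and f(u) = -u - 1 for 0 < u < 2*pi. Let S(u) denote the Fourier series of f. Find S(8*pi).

u = 8*pi differs from u = 0 by 2 full period(s), and the series is 4*pi-periodic.
At u = 0 the one-sided limits are f(0^-) = 3 and f(0^+) = -1.
By Dirichlet's theorem the series converges to their average, [(3) + (-1)]/2 = 1.

1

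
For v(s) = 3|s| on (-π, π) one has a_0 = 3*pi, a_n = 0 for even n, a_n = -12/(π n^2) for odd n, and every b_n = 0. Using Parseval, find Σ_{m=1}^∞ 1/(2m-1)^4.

pi**4/96

Parseval: a_0^2/2 + Σ a_n^2 = (1/π) ∫_{-π}^{π} v(s)^2 ds = 6*pi**2.
Subtract a_0^2/2 = 9*pi**2/2: Σ a_n^2 = 3*pi**2/2.
Only odd n contribute, with a_n^2 = 144/(π^2 n^4), so Σ_{m≥1} 1/(2m-1)^4 = π^2·(3*pi**2/2)/144 = pi**4/96.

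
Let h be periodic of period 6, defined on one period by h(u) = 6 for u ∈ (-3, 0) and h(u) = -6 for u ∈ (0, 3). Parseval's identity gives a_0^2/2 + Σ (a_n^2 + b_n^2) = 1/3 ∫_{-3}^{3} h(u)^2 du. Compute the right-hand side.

1/3 ∫_{-3}^{3} h(u)^2 du = 1/3 · (216) = 72.

72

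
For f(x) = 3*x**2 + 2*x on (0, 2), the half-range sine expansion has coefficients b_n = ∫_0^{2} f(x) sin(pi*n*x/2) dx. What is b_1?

-96/pi**3 + 32/pi

b_1 = ∫_0^{2} (3*x**2 + 2*x) sin(pi*x/2) dx.
Integrating by parts twice (tabular method), an antiderivative of (3*x**2 + 2*x) sin(pi*x/2) is -6*x**2*cos(pi*x/2)/pi + 24*x*sin(pi*x/2)/pi**2 - 4*x*cos(pi*x/2)/pi + 8*sin(pi*x/2)/pi**2 + 48*cos(pi*x/2)/pi**3; evaluating from 0 to 2: ∫_{0}^{2} (3*x**2 + 2*x) sin(pi*x/2) dx = (-48/pi**3 + 32/pi) - (48/pi**3) = -96/pi**3 + 32/pi.
Hence b_1 = -96/pi**3 + 32/pi.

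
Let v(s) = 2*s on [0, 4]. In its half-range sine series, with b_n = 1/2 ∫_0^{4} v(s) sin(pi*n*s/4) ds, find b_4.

-4/pi

b_4 = 1/2 ∫_0^{4} (2*s) sin(pi*s) ds.
Integrating by parts (boundary term plus one more integral), an antiderivative of (2*s) sin(pi*s) is -2*s*cos(pi*s)/pi + 2*sin(pi*s)/pi**2; evaluating from 0 to 4: ∫_{0}^{4} (2*s) sin(pi*s) ds = (-8/pi) - (0) = -8/pi.
Hence b_4 = (1/2)·(-8/pi) = -4/pi.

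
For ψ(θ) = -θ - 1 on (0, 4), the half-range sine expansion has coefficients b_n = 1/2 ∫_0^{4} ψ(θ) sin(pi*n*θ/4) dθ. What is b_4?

2/pi

b_4 = 1/2 ∫_0^{4} (-θ - 1) sin(pi*θ) dθ.
Integrating by parts (boundary term plus one more integral), an antiderivative of (-θ - 1) sin(pi*θ) is θ*cos(pi*θ)/pi - sin(pi*θ)/pi**2 + cos(pi*θ)/pi; evaluating from 0 to 4: ∫_{0}^{4} (-θ - 1) sin(pi*θ) dθ = (5/pi) - (1/pi) = 4/pi.
Hence b_4 = (1/2)·(4/pi) = 2/pi.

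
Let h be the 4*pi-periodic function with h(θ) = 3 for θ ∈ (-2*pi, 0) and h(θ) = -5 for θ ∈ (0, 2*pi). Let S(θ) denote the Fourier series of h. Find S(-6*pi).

θ = -6*pi differs from θ = -2*pi by -1 full period(s), and the series is 4*pi-periodic.
At θ = -2*pi the one-sided limits are h(-2*pi^-) = -5 and h(-2*pi^+) = 3.
By Dirichlet's theorem the series converges to their average, [(-5) + (3)]/2 = -1.

-1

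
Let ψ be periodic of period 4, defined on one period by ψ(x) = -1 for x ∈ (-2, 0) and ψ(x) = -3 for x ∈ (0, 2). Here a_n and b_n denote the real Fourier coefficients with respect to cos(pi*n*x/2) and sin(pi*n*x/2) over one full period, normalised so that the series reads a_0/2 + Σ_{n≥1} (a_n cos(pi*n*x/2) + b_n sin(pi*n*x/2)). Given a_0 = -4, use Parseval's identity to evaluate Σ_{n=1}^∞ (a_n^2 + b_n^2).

Parseval: a_0^2/2 + Σ_{n≥1} (a_n^2+b_n^2) = 1/2 ∫_{-2}^{2} ψ(x)^2 dx = 10.
Subtract a_0^2/2 = 8: Σ (a_n^2+b_n^2) = 2.

2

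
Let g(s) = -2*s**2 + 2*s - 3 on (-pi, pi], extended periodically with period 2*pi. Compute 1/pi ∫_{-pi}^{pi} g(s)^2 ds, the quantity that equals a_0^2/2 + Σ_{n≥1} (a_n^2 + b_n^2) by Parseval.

18 + 32*pi**2/3 + 8*pi**4/5

1/pi ∫_{-pi}^{pi} g(s)^2 ds = 1/pi · (2*pi*(135 + 80*pi**2 + 12*pi**4)/15) = 18 + 32*pi**2/3 + 8*pi**4/5.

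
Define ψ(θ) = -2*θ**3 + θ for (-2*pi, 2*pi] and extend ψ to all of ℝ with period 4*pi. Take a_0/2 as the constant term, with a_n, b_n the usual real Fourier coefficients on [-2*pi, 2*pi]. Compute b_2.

-26 + 16*pi**2

b_2 = (1/(2*pi)) ∫_{-2*pi}^{2*pi} ψ(θ) sin(θ) dθ.
ψ is odd and sin(θ) is odd, so the integrand is even and b_2 = 1/pi ∫_0^{2*pi} ψ(θ) sin(θ) dθ.
Integrating by parts three times (tabular method), an antiderivative of (-2*θ**3 + θ) sin(θ) is 2*θ**3*cos(θ) - 6*θ**2*sin(θ) - 13*θ*cos(θ) + 13*sin(θ); evaluating from 0 to 2*pi: ∫_{0}^{2*pi} (-2*θ**3 + θ) sin(θ) dθ = (-26*pi + 16*pi**3) - (0) = -26*pi + 16*pi**3.
Hence b_2 = (1/pi)·(-26*pi + 16*pi**3) = -26 + 16*pi**2.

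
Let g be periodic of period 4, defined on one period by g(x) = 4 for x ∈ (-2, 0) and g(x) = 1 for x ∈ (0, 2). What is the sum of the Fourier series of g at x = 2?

At x = 2 the one-sided limits are g(2^-) = 1 and g(2^+) = 4.
By Dirichlet's theorem the series converges to their average, [(1) + (4)]/2 = 5/2.

5/2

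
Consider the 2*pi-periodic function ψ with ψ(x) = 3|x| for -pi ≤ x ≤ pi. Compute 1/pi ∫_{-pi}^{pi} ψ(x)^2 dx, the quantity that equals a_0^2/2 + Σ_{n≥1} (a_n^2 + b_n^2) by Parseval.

6*pi**2

1/pi ∫_{-pi}^{pi} ψ(x)^2 dx = 1/pi · (6*pi**3) = 6*pi**2.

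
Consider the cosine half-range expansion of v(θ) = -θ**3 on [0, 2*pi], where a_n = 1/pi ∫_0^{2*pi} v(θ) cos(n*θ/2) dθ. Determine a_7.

a_7 = 1/pi ∫_0^{2*pi} (-θ**3) cos(7*θ/2) dθ.
Integrating by parts three times (tabular method), an antiderivative of (-θ**3) cos(7*θ/2) is -2*θ**3*sin(7*θ/2)/7 - 12*θ**2*cos(7*θ/2)/49 + 48*θ*sin(7*θ/2)/343 + 96*cos(7*θ/2)/2401; evaluating from 0 to 2*pi: ∫_{0}^{2*pi} (-θ**3) cos(7*θ/2) dθ = (-96/2401 + 48*pi**2/49) - (96/2401) = -192/2401 + 48*pi**2/49.
Hence a_7 = (1/pi)·(-192/2401 + 48*pi**2/49) = 48*(-4 + 49*pi**2)/(2401*pi).

48*(-4 + 49*pi**2)/(2401*pi)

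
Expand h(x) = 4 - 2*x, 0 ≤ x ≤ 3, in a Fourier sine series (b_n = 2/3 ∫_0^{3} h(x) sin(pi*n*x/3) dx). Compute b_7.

b_7 = 2/3 ∫_0^{3} (4 - 2*x) sin(7*pi*x/3) dx.
Integrating by parts (boundary term plus one more integral), an antiderivative of (4 - 2*x) sin(7*pi*x/3) is 6*x*cos(7*pi*x/3)/(7*pi) - 18*sin(7*pi*x/3)/(49*pi**2) - 12*cos(7*pi*x/3)/(7*pi); evaluating from 0 to 3: ∫_{0}^{3} (4 - 2*x) sin(7*pi*x/3) dx = (-6/(7*pi)) - (-12/(7*pi)) = 6/(7*pi).
Hence b_7 = (2/3)·(6/(7*pi)) = 4/(7*pi).

4/(7*pi)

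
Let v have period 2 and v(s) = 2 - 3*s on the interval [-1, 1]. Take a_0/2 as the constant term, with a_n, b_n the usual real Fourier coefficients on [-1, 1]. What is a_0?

4

a_0 = ∫_{-1}^{1} v(s) ds = 4.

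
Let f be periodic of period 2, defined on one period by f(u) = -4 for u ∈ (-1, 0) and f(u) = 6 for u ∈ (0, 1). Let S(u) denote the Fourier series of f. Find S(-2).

u = -2 differs from u = 0 by -1 full period(s), and the series is 2-periodic.
At u = 0 the one-sided limits are f(0^-) = -4 and f(0^+) = 6.
By Dirichlet's theorem the series converges to their average, [(-4) + (6)]/2 = 1.

1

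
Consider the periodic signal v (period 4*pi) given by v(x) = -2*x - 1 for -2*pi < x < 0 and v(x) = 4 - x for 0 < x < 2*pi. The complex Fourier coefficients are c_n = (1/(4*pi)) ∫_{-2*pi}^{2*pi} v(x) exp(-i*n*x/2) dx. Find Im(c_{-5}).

-3/5 + 1/pi

Since v is real-valued, Im(c_{-5}) = -(1/(4*pi)) ∫_{-2*pi}^{2*pi} v(x) sin(-5*x/2) dx = b_{5}/2.
Split the integral at the breakpoints.
Integrating by parts (boundary term plus one more integral), an antiderivative of (-2*x - 1) sin(-5*x/2) is -4*x*cos(5*x/2)/5 + 8*sin(5*x/2)/25 - 2*cos(5*x/2)/5; evaluating from -2*pi to 0: ∫_{-2*pi}^{0} (-2*x - 1) sin(-5*x/2) dx = (-2/5) - (2/5 - 8*pi/5) = -4/5 + 8*pi/5.
Integrating by parts (boundary term plus one more integral), an antiderivative of (4 - x) sin(-5*x/2) is -2*x*cos(5*x/2)/5 + 4*sin(5*x/2)/25 + 8*cos(5*x/2)/5; evaluating from 0 to 2*pi: ∫_{0}^{2*pi} (4 - x) sin(-5*x/2) dx = (-8/5 + 4*pi/5) - (8/5) = -16/5 + 4*pi/5.
So ∫_{-2*pi}^{2*pi} v(x) sin(-5*x/2) dx = -4 + 12*pi/5.
Hence Im(c_{-5}) = (-1/(4*pi))·(-4 + 12*pi/5) = -3/5 + 1/pi.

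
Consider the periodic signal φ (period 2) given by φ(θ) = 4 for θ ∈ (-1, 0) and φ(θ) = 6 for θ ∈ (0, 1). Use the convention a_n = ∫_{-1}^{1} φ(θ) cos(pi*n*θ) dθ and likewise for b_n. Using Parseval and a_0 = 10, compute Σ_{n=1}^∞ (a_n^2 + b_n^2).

2

Parseval: a_0^2/2 + Σ_{n≥1} (a_n^2+b_n^2) = ∫_{-1}^{1} φ(θ)^2 dθ = 52.
Subtract a_0^2/2 = 50: Σ (a_n^2+b_n^2) = 2.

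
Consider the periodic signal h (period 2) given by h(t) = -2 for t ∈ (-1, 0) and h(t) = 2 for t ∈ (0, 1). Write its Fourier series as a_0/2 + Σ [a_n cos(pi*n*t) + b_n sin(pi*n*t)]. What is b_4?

b_4 = ∫_{-1}^{1} h(t) sin(4*pi*t) dt.
h is odd and sin(4*pi*t) is odd, so the integrand is even and b_4 = 2 ∫_0^{1} h(t) sin(4*pi*t) dt.
Directly, an antiderivative of (2) sin(4*pi*t) is -cos(4*pi*t)/(2*pi); evaluating from 0 to 1: ∫_{0}^{1} (2) sin(4*pi*t) dt = (-1/(2*pi)) - (-1/(2*pi)) = 0.
Hence b_4 = 2·(0) = 0.

0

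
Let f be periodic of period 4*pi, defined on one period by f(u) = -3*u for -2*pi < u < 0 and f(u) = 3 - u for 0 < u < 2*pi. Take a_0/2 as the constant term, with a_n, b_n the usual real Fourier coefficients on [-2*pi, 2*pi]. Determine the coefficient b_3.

-8/3 + 2/pi

b_3 = (1/(2*pi)) ∫_{-2*pi}^{2*pi} f(u) sin(3*u/2) du.
Split the integral at the breakpoints.
Integrating by parts (boundary term plus one more integral), an antiderivative of (-3*u) sin(3*u/2) is 2*u*cos(3*u/2) - 4*sin(3*u/2)/3; evaluating from -2*pi to 0: ∫_{-2*pi}^{0} (-3*u) sin(3*u/2) du = (0) - (4*pi) = -4*pi.
Integrating by parts (boundary term plus one more integral), an antiderivative of (3 - u) sin(3*u/2) is 2*u*cos(3*u/2)/3 - 4*sin(3*u/2)/9 - 2*cos(3*u/2); evaluating from 0 to 2*pi: ∫_{0}^{2*pi} (3 - u) sin(3*u/2) du = (2 - 4*pi/3) - (-2) = 4 - 4*pi/3.
Summing the pieces and multiplying by (1/(2*pi)) gives b_3 = -8/3 + 2/pi.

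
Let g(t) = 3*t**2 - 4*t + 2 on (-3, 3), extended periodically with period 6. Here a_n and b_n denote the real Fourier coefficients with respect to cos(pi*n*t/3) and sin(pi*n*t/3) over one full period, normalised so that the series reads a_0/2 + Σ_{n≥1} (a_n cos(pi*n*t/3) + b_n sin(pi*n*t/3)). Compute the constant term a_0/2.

a_0 = 1/3 ∫_{-3}^{3} g(t) dt = 1/3 · (66) = 22.
So the constant term a_0/2 = 11.

11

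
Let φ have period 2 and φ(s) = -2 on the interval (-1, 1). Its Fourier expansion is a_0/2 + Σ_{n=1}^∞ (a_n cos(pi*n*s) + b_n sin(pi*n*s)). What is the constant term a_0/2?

a_0 = ∫_{-1}^{1} φ(s) ds = -4.
So the constant term a_0/2 = -2.

-2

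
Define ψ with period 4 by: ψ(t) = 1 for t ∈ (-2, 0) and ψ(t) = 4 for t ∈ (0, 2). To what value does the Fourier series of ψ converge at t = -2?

t = -2 differs from t = 2 by -1 full period(s), and the series is 4-periodic.
At t = 2 the one-sided limits are ψ(2^-) = 4 and ψ(2^+) = 1.
By Dirichlet's theorem the series converges to their average, [(4) + (1)]/2 = 5/2.

5/2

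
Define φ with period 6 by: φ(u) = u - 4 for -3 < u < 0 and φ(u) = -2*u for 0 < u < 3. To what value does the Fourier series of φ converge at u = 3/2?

-3

φ is continuous at u = 3/2 with value -3, so the series converges to -3 there.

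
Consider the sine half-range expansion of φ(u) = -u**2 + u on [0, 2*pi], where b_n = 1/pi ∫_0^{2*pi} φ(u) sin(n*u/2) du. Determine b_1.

b_1 = 1/pi ∫_0^{2*pi} (-u**2 + u) sin(u/2) du.
Integrating by parts twice (tabular method), an antiderivative of (-u**2 + u) sin(u/2) is 2*u**2*cos(u/2) - 8*u*sin(u/2) - 2*u*cos(u/2) + 4*sin(u/2) - 16*cos(u/2); evaluating from 0 to 2*pi: ∫_{0}^{2*pi} (-u**2 + u) sin(u/2) du = (-8*pi**2 + 4*pi + 16) - (-16) = -8*pi**2 + 4*pi + 32.
Hence b_1 = (1/pi)·(-8*pi**2 + 4*pi + 32) = -8*pi + 4 + 32/pi.

-8*pi + 4 + 32/pi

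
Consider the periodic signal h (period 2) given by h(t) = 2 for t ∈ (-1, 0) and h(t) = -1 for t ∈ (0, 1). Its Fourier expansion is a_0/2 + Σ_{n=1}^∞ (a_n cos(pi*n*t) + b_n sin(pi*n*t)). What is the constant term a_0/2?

a_0 = ∫_{-1}^{1} h(t) dt = 1.
So the constant term a_0/2 = 1/2.

1/2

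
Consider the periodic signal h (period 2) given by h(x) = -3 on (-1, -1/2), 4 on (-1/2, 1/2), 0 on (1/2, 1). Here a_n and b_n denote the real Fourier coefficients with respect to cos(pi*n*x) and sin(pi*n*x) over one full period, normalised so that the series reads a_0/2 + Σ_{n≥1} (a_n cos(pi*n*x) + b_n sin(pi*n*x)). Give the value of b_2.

b_2 = ∫_{-1}^{1} h(x) sin(2*pi*x) dx.
Split the integral at the breakpoints.
Directly, an antiderivative of (-3) sin(2*pi*x) is 3*cos(2*pi*x)/(2*pi); evaluating from -1 to -1/2: ∫_{-1}^{-1/2} (-3) sin(2*pi*x) dx = (-3/(2*pi)) - (3/(2*pi)) = -3/pi.
Directly, an antiderivative of (4) sin(2*pi*x) is -2*cos(2*pi*x)/pi; evaluating from -1/2 to 1/2: ∫_{-1/2}^{1/2} (4) sin(2*pi*x) dx = (2/pi) - (2/pi) = 0.
∫_{1/2}^{1} (0) sin(2*pi*x) dx = 0.
Summing the pieces gives b_2 = -3/pi.

-3/pi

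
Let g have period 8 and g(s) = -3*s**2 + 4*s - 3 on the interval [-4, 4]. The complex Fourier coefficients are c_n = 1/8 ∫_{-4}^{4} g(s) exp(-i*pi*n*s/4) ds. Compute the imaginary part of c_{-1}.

Since g is real-valued, Im(c_{-1}) = -1/8 ∫_{-4}^{4} g(s) sin(-pi*s/4) ds = b_{1}/2.
Integrating by parts twice (tabular method), an antiderivative of (-3*s**2 + 4*s - 3) sin(-pi*s/4) is -12*s**2*cos(pi*s/4)/pi + 96*s*sin(pi*s/4)/pi**2 + 16*s*cos(pi*s/4)/pi - 64*sin(pi*s/4)/pi**2 - 12*cos(pi*s/4)/pi + 384*cos(pi*s/4)/pi**3; evaluating from -4 to 4: ∫_{-4}^{4} (-3*s**2 + 4*s - 3) sin(-pi*s/4) ds = (-384/pi**3 + 140/pi) - (-384/pi**3 + 268/pi) = -128/pi.
Hence Im(c_{-1}) = (-1/8)·(-128/pi) = 16/pi.

16/pi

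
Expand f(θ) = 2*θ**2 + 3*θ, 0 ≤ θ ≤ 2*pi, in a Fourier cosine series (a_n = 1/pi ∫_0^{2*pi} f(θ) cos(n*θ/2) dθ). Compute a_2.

8

a_2 = 1/pi ∫_0^{2*pi} (2*θ**2 + 3*θ) cos(θ) dθ.
Integrating by parts twice (tabular method), an antiderivative of (2*θ**2 + 3*θ) cos(θ) is 2*θ**2*sin(θ) + 3*θ*sin(θ) + 4*θ*cos(θ) - 4*sin(θ) + 3*cos(θ); evaluating from 0 to 2*pi: ∫_{0}^{2*pi} (2*θ**2 + 3*θ) cos(θ) dθ = (3 + 8*pi) - (3) = 8*pi.
Hence a_2 = (1/pi)·(8*pi) = 8.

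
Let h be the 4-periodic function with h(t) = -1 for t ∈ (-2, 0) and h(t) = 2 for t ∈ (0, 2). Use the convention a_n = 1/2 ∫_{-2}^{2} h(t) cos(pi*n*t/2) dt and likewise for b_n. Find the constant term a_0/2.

1/2

a_0 = 1/2 ∫_{-2}^{2} h(t) dt = 1/2 · (2) = 1.
So the constant term a_0/2 = 1/2.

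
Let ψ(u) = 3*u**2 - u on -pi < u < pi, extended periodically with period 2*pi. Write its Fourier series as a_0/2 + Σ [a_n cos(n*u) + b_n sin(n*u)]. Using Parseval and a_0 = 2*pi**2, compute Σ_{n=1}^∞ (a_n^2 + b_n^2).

Parseval: a_0^2/2 + Σ_{n≥1} (a_n^2+b_n^2) = 1/pi ∫_{-pi}^{pi} ψ(u)^2 du = 2*pi**2*(5 + 27*pi**2)/15.
Subtract a_0^2/2 = 2*pi**4: Σ (a_n^2+b_n^2) = 2*pi**2*(5 + 12*pi**2)/15.

2*pi**2*(5 + 12*pi**2)/15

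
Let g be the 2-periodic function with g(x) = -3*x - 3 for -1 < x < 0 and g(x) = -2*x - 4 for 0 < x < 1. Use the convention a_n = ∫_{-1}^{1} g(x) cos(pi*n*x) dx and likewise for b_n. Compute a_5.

a_5 = ∫_{-1}^{1} g(x) cos(5*pi*x) dx.
Split the integral at the breakpoints.
Integrating by parts (boundary term plus one more integral), an antiderivative of (-3*x - 3) cos(5*pi*x) is -3*x*sin(5*pi*x)/(5*pi) - 3*sin(5*pi*x)/(5*pi) - 3*cos(5*pi*x)/(25*pi**2); evaluating from -1 to 0: ∫_{-1}^{0} (-3*x - 3) cos(5*pi*x) dx = (-3/(25*pi**2)) - (3/(25*pi**2)) = -6/(25*pi**2).
Integrating by parts (boundary term plus one more integral), an antiderivative of (-2*x - 4) cos(5*pi*x) is -2*x*sin(5*pi*x)/(5*pi) - 4*sin(5*pi*x)/(5*pi) - 2*cos(5*pi*x)/(25*pi**2); evaluating from 0 to 1: ∫_{0}^{1} (-2*x - 4) cos(5*pi*x) dx = (2/(25*pi**2)) - (-2/(25*pi**2)) = 4/(25*pi**2).
Summing the pieces gives a_5 = -2/(25*pi**2).

-2/(25*pi**2)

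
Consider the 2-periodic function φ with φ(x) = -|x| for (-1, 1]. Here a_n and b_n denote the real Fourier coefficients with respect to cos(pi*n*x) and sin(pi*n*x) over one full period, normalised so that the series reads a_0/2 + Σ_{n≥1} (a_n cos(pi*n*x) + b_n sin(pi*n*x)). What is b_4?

0

b_4 = ∫_{-1}^{1} φ(x) sin(4*pi*x) dx.
φ is even and sin(4*pi*x) is odd, so the integrand is odd over a symmetric interval and the integral vanishes.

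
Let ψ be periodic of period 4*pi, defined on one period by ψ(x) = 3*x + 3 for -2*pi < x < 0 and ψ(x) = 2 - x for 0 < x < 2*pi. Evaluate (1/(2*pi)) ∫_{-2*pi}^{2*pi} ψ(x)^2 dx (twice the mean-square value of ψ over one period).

-22*pi + 13 + 40*pi**2/3

(1/(2*pi)) ∫_{-2*pi}^{2*pi} ψ(x)^2 dx = (1/(2*pi)) · (2*pi*(-66*pi + 39 + 40*pi**2)/3) = -22*pi + 13 + 40*pi**2/3.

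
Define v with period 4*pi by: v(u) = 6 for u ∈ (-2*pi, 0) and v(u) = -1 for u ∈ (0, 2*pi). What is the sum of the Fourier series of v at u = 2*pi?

5/2

At u = 2*pi the one-sided limits are v(2*pi^-) = -1 and v(2*pi^+) = 6.
By Dirichlet's theorem the series converges to their average, [(-1) + (6)]/2 = 5/2.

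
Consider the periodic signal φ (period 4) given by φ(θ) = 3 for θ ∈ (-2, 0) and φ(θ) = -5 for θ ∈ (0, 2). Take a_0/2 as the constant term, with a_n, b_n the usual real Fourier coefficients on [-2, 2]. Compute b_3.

-16/(3*pi)

b_3 = 1/2 ∫_{-2}^{2} φ(θ) sin(3*pi*θ/2) dθ.
Split the integral at the breakpoints.
Directly, an antiderivative of (3) sin(3*pi*θ/2) is -2*cos(3*pi*θ/2)/pi; evaluating from -2 to 0: ∫_{-2}^{0} (3) sin(3*pi*θ/2) dθ = (-2/pi) - (2/pi) = -4/pi.
Directly, an antiderivative of (-5) sin(3*pi*θ/2) is 10*cos(3*pi*θ/2)/(3*pi); evaluating from 0 to 2: ∫_{0}^{2} (-5) sin(3*pi*θ/2) dθ = (-10/(3*pi)) - (10/(3*pi)) = -20/(3*pi).
Summing the pieces and multiplying by (1/2) gives b_3 = -16/(3*pi).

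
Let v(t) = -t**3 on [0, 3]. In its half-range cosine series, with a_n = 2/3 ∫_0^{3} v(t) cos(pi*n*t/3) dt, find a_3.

2*(-4 + 9*pi**2)/pi**4

a_3 = 2/3 ∫_0^{3} (-t**3) cos(pi*t) dt.
Integrating by parts three times (tabular method), an antiderivative of (-t**3) cos(pi*t) is -t**3*sin(pi*t)/pi - 3*t**2*cos(pi*t)/pi**2 + 6*t*sin(pi*t)/pi**3 + 6*cos(pi*t)/pi**4; evaluating from 0 to 3: ∫_{0}^{3} (-t**3) cos(pi*t) dt = (3*(-2 + 9*pi**2)/pi**4) - (6/pi**4) = 3*(-4 + 9*pi**2)/pi**4.
Hence a_3 = (2/3)·(3*(-4 + 9*pi**2)/pi**4) = 2*(-4 + 9*pi**2)/pi**4.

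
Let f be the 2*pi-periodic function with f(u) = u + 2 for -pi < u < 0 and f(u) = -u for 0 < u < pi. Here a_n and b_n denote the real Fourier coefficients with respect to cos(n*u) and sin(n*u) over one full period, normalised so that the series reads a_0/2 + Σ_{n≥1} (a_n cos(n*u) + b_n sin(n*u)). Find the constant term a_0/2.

a_0 = 1/pi ∫_{-pi}^{pi} f(u) du = 1/pi · (pi*(2 - pi)) = 2 - pi.
So the constant term a_0/2 = 1 - pi/2.

1 - pi/2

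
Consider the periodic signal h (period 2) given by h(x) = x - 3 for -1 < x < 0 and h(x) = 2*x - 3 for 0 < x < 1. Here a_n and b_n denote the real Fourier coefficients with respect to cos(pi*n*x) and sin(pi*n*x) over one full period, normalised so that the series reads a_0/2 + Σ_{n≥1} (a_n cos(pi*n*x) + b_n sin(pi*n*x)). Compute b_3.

1/pi

b_3 = ∫_{-1}^{1} h(x) sin(3*pi*x) dx.
Split the integral at the breakpoints.
Integrating by parts (boundary term plus one more integral), an antiderivative of (x - 3) sin(3*pi*x) is -x*cos(3*pi*x)/(3*pi) + sin(3*pi*x)/(9*pi**2) + cos(3*pi*x)/pi; evaluating from -1 to 0: ∫_{-1}^{0} (x - 3) sin(3*pi*x) dx = (1/pi) - (-4/(3*pi)) = 7/(3*pi).
Integrating by parts (boundary term plus one more integral), an antiderivative of (2*x - 3) sin(3*pi*x) is -2*x*cos(3*pi*x)/(3*pi) + 2*sin(3*pi*x)/(9*pi**2) + cos(3*pi*x)/pi; evaluating from 0 to 1: ∫_{0}^{1} (2*x - 3) sin(3*pi*x) dx = (-1/(3*pi)) - (1/pi) = -4/(3*pi).
Summing the pieces gives b_3 = 1/pi.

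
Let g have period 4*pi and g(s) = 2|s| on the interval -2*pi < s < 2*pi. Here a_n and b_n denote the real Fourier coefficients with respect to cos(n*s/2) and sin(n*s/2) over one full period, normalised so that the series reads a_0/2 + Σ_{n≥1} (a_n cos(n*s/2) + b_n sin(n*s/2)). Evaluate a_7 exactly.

-16/(49*pi)

a_7 = (1/(2*pi)) ∫_{-2*pi}^{2*pi} g(s) cos(7*s/2) ds.
g is even and cos(7*s/2) is even, so the integrand is even and a_7 = 1/pi ∫_0^{2*pi} g(s) cos(7*s/2) ds.
Integrating by parts (boundary term plus one more integral), an antiderivative of (2*s) cos(7*s/2) is 4*s*sin(7*s/2)/7 + 8*cos(7*s/2)/49; evaluating from 0 to 2*pi: ∫_{0}^{2*pi} (2*s) cos(7*s/2) ds = (-8/49) - (8/49) = -16/49.
Hence a_7 = (1/pi)·(-16/49) = -16/(49*pi).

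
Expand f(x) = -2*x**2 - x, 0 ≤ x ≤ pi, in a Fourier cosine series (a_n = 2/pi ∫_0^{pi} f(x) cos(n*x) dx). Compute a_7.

a_7 = 2/pi ∫_0^{pi} (-2*x**2 - x) cos(7*x) dx.
Integrating by parts twice (tabular method), an antiderivative of (-2*x**2 - x) cos(7*x) is -2*x**2*sin(7*x)/7 - x*sin(7*x)/7 - 4*x*cos(7*x)/49 + 4*sin(7*x)/343 - cos(7*x)/49; evaluating from 0 to pi: ∫_{0}^{pi} (-2*x**2 - x) cos(7*x) dx = (1/49 + 4*pi/49) - (-1/49) = 2/49 + 4*pi/49.
Hence a_7 = (2/pi)·(2/49 + 4*pi/49) = 4*(1 + 2*pi)/(49*pi).

4*(1 + 2*pi)/(49*pi)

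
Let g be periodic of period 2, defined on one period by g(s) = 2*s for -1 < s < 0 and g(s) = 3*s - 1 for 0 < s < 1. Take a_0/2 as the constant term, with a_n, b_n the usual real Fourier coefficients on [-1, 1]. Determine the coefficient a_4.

0

a_4 = ∫_{-1}^{1} g(s) cos(4*pi*s) ds.
Split the integral at the breakpoints.
Integrating by parts (boundary term plus one more integral), an antiderivative of (2*s) cos(4*pi*s) is s*sin(4*pi*s)/(2*pi) + cos(4*pi*s)/(8*pi**2); evaluating from -1 to 0: ∫_{-1}^{0} (2*s) cos(4*pi*s) ds = (1/(8*pi**2)) - (1/(8*pi**2)) = 0.
Integrating by parts (boundary term plus one more integral), an antiderivative of (3*s - 1) cos(4*pi*s) is 3*s*sin(4*pi*s)/(4*pi) - sin(4*pi*s)/(4*pi) + 3*cos(4*pi*s)/(16*pi**2); evaluating from 0 to 1: ∫_{0}^{1} (3*s - 1) cos(4*pi*s) ds = (3/(16*pi**2)) - (3/(16*pi**2)) = 0.
Summing the pieces gives a_4 = 0.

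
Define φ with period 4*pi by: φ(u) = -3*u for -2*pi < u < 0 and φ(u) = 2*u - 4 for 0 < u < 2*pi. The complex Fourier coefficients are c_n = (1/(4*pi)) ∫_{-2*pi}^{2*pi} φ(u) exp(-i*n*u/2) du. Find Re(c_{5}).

-2/(5*pi)

Since φ is real-valued, Re(c_{5}) = (1/(4*pi)) ∫_{-2*pi}^{2*pi} φ(u) cos(5*u/2) du = a_{5}/2.
Split the integral at the breakpoints.
Integrating by parts (boundary term plus one more integral), an antiderivative of (-3*u) cos(5*u/2) is -6*u*sin(5*u/2)/5 - 12*cos(5*u/2)/25; evaluating from -2*pi to 0: ∫_{-2*pi}^{0} (-3*u) cos(5*u/2) du = (-12/25) - (12/25) = -24/25.
Integrating by parts (boundary term plus one more integral), an antiderivative of (2*u - 4) cos(5*u/2) is 4*u*sin(5*u/2)/5 - 8*sin(5*u/2)/5 + 8*cos(5*u/2)/25; evaluating from 0 to 2*pi: ∫_{0}^{2*pi} (2*u - 4) cos(5*u/2) du = (-8/25) - (8/25) = -16/25.
So ∫_{-2*pi}^{2*pi} φ(u) cos(5*u/2) du = -8/5.
Hence Re(c_{5}) = (1/(4*pi))·(-8/5) = -2/(5*pi).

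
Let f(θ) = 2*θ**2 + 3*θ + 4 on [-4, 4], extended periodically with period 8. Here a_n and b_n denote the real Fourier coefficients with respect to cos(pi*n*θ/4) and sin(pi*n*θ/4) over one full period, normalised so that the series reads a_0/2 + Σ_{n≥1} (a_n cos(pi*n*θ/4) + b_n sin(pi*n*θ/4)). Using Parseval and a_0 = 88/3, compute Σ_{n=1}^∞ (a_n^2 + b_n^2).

12512/45

Parseval: a_0^2/2 + Σ_{n≥1} (a_n^2+b_n^2) = 1/4 ∫_{-4}^{4} f(θ)^2 dθ = 10624/15.
Subtract a_0^2/2 = 3872/9: Σ (a_n^2+b_n^2) = 12512/45.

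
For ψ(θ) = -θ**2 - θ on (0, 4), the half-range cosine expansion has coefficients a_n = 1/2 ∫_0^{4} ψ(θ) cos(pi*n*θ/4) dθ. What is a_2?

-16/pi**2

a_2 = 1/2 ∫_0^{4} (-θ**2 - θ) cos(pi*θ/2) dθ.
Integrating by parts twice (tabular method), an antiderivative of (-θ**2 - θ) cos(pi*θ/2) is -2*θ**2*sin(pi*θ/2)/pi - 2*θ*sin(pi*θ/2)/pi - 8*θ*cos(pi*θ/2)/pi**2 + 16*sin(pi*θ/2)/pi**3 - 4*cos(pi*θ/2)/pi**2; evaluating from 0 to 4: ∫_{0}^{4} (-θ**2 - θ) cos(pi*θ/2) dθ = (-36/pi**2) - (-4/pi**2) = -32/pi**2.
Hence a_2 = (1/2)·(-32/pi**2) = -16/pi**2.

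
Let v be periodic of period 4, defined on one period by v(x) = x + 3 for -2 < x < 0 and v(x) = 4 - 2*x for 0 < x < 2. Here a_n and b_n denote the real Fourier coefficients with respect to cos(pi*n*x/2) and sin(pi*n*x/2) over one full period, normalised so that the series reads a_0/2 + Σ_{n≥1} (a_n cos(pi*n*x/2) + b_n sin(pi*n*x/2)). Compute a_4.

a_4 = 1/2 ∫_{-2}^{2} v(x) cos(2*pi*x) dx.
Split the integral at the breakpoints.
Integrating by parts (boundary term plus one more integral), an antiderivative of (x + 3) cos(2*pi*x) is x*sin(2*pi*x)/(2*pi) + 3*sin(2*pi*x)/(2*pi) + cos(2*pi*x)/(4*pi**2); evaluating from -2 to 0: ∫_{-2}^{0} (x + 3) cos(2*pi*x) dx = (1/(4*pi**2)) - (1/(4*pi**2)) = 0.
Integrating by parts (boundary term plus one more integral), an antiderivative of (4 - 2*x) cos(2*pi*x) is -x*sin(2*pi*x)/pi + 2*sin(2*pi*x)/pi - cos(2*pi*x)/(2*pi**2); evaluating from 0 to 2: ∫_{0}^{2} (4 - 2*x) cos(2*pi*x) dx = (-1/(2*pi**2)) - (-1/(2*pi**2)) = 0.
Summing the pieces and multiplying by (1/2) gives a_4 = 0.

0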